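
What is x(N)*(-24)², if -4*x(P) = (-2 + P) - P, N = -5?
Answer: 288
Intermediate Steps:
x(P) = ½ (x(P) = -((-2 + P) - P)/4 = -¼*(-2) = ½)
x(N)*(-24)² = (½)*(-24)² = (½)*576 = 288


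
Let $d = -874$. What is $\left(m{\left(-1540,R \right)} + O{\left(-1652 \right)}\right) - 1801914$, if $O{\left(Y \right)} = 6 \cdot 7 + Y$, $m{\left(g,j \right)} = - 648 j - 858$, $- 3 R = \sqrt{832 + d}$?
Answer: $-1804382 + 216 i \sqrt{42} \approx -1.8044 \cdot 10^{6} + 1399.8 i$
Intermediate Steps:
$R = - \frac{i \sqrt{42}}{3}$ ($R = - \frac{\sqrt{832 - 874}}{3} = - \frac{\sqrt{-42}}{3} = - \frac{i \sqrt{42}}{3} \approx - 2.1602 i$)
$m{\left(g,j \right)} = -858 - 648 j$
$O{\left(Y \right)} = 42 + Y$
$\left(m{\left(-1540,R \right)} + O{\left(-1652 \right)}\right) - 1801914 = \left(\left(-858 - 648 \left(- \frac{i \sqrt{42}}{3}\right)\right) + \left(42 - 1652\right)\right) - 1801914 = \left(\left(-858 + 216 i \sqrt{42}\right) - 1610\right) - 1801914 = \left(-2468 + 216 i \sqrt{42}\right) - 1801914 = -1804382 + 216 i \sqrt{42}$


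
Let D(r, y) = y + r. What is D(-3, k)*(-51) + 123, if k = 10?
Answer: -234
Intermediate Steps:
D(r, y) = r + y
D(-3, k)*(-51) + 123 = (-3 + 10)*(-51) + 123 = 7*(-51) + 123 = -357 + 123 = -234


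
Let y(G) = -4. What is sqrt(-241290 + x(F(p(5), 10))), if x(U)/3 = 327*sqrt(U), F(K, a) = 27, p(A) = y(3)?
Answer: 3*sqrt(-26810 + 327*sqrt(3)) ≈ 486.0*I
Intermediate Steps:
p(A) = -4
x(U) = 981*sqrt(U) (x(U) = 3*(327*sqrt(U)) = 981*sqrt(U))
sqrt(-241290 + x(F(p(5), 10))) = sqrt(-241290 + 981*sqrt(27)) = sqrt(-241290 + 981*(3*sqrt(3))) = sqrt(-241290 + 2943*sqrt(3))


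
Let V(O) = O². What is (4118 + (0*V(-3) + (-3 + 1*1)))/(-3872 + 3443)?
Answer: -1372/143 ≈ -9.5944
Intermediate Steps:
(4118 + (0*V(-3) + (-3 + 1*1)))/(-3872 + 3443) = (4118 + (0*(-3)² + (-3 + 1*1)))/(-3872 + 3443) = (4118 + (0*9 + (-3 + 1)))/(-429) = (4118 + (0 - 2))*(-1/429) = (4118 - 2)*(-1/429) = 4116*(-1/429) = -1372/143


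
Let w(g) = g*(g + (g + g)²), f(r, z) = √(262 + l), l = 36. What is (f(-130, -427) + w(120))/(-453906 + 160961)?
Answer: -1385280/58589 - √298/292945 ≈ -23.644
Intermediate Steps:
f(r, z) = √298 (f(r, z) = √(262 + 36) = √298)
w(g) = g*(g + 4*g²) (w(g) = g*(g + (2*g)²) = g*(g + 4*g²))
(f(-130, -427) + w(120))/(-453906 + 160961) = (√298 + 120²*(1 + 4*120))/(-453906 + 160961) = (√298 + 14400*(1 + 480))/(-292945) = (√298 + 14400*481)*(-1/292945) = (√298 + 6926400)*(-1/292945) = (6926400 + √298)*(-1/292945) = -1385280/58589 - √298/292945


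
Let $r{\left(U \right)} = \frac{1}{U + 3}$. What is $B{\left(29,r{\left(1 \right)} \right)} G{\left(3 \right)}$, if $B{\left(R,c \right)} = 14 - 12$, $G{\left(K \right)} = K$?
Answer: $6$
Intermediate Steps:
$r{\left(U \right)} = \frac{1}{3 + U}$
$B{\left(R,c \right)} = 2$
$B{\left(29,r{\left(1 \right)} \right)} G{\left(3 \right)} = 2 \cdot 3 = 6$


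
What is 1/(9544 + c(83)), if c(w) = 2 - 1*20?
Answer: 1/9526 ≈ 0.00010498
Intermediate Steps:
c(w) = -18 (c(w) = 2 - 20 = -18)
1/(9544 + c(83)) = 1/(9544 - 18) = 1/9526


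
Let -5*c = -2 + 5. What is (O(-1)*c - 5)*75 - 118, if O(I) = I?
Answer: -448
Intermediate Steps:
c = -⅗ (c = -(-2 + 5)/5 = -⅕*3 = -⅗ ≈ -0.60000)
(O(-1)*c - 5)*75 - 118 = (-1*(-⅗) - 5)*75 - 118 = (⅗ - 5)*75 - 118 = -22/5*75 - 118 = -330 - 118 = -448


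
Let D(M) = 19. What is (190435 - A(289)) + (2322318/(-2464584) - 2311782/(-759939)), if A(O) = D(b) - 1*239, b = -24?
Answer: 19838226070838687/104051861132 ≈ 1.9066e+5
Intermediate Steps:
A(O) = -220 (A(O) = 19 - 1*239 = 19 - 239 = -220)
(190435 - A(289)) + (2322318/(-2464584) - 2311782/(-759939)) = (190435 - 1*(-220)) + (2322318/(-2464584) - 2311782/(-759939)) = (190435 + 220) + (2322318*(-1/2464584) - 2311782*(-1/759939)) = 190655 + (-387053/410764 + 770594/253313) = 190655 + 218486717227/104051861132 = 19838226070838687/104051861132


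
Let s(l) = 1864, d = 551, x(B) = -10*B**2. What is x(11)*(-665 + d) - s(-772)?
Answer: 136076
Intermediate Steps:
x(11)*(-665 + d) - s(-772) = (-10*11**2)*(-665 + 551) - 1*1864 = -10*121*(-114) - 1864 = -1210*(-114) - 1864 = 137940 - 1864 = 136076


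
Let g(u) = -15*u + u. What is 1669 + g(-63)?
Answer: 2551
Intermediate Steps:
g(u) = -14*u
1669 + g(-63) = 1669 - 14*(-63) = 1669 + 882 = 2551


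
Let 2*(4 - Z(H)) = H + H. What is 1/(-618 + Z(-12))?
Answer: -1/602 ≈ -0.0016611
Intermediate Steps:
Z(H) = 4 - H (Z(H) = 4 - (H + H)/2 = 4 - H)
1/(-618 + Z(-12)) = 1/(-618 + (4 - 1*(-12))) = 1/(-618 + (4 + 12)) = 1/(-618 + 16) = 1/(-602) = -1/602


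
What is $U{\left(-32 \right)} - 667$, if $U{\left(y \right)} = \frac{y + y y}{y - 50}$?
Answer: $- \frac{27843}{41} \approx -679.1$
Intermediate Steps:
$U{\left(y \right)} = \frac{y + y^{2}}{-50 + y}$
$U{\left(-32 \right)} - 667 = - \frac{32 \left(1 - 32\right)}{-50 - 32} - 667 = \left(-32\right) \frac{1}{-82} \left(-31\right) - 667 = \left(-32\right) \left(- \frac{1}{82}\right) \left(-31\right) - 667 = - \frac{496}{41} - 667 = - \frac{27843}{41}$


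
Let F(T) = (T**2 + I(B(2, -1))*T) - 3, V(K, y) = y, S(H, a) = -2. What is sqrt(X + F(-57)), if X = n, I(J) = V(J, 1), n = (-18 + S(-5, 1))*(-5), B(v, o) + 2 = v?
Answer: sqrt(3289) ≈ 57.350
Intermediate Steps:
B(v, o) = -2 + v
n = 100 (n = (-18 - 2)*(-5) = -20*(-5) = 100)
I(J) = 1
X = 100
F(T) = -3 + T + T**2 (F(T) = (T**2 + 1*T) - 3 = (T**2 + T) - 3 = (T + T**2) - 3 = -3 + T + T**2)
sqrt(X + F(-57)) = sqrt(100 + (-3 - 57 + (-57)**2)) = sqrt(100 + (-3 - 57 + 3249)) = sqrt(100 + 3189) = sqrt(3289)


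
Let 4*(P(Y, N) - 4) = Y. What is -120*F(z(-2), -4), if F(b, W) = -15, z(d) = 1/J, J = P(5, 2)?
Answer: 1800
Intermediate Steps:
P(Y, N) = 4 + Y/4
J = 21/4 (J = 4 + (¼)*5 = 4 + 5/4 = 21/4 ≈ 5.2500)
z(d) = 4/21 (z(d) = 1/(21/4) = 4/21)
-120*F(z(-2), -4) = -120*(-15) = 1800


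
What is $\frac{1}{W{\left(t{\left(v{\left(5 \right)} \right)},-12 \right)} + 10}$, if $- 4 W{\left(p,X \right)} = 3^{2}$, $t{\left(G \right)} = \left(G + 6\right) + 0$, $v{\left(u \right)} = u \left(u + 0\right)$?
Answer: $\frac{4}{31} \approx 0.12903$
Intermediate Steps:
$v{\left(u \right)} = u^{2}$ ($v{\left(u \right)} = u u = u^{2}$)
$t{\left(G \right)} = 6 + G$ ($t{\left(G \right)} = \left(6 + G\right) + 0 = 6 + G$)
$W{\left(p,X \right)} = - \frac{9}{4}$ ($W{\left(p,X \right)} = - \frac{3^{2}}{4} = \left(- \frac{1}{4}\right) 9 = - \frac{9}{4}$)
$\frac{1}{W{\left(t{\left(v{\left(5 \right)} \right)},-12 \right)} + 10} = \frac{1}{- \frac{9}{4} + 10} = \frac{1}{\frac{31}{4}} = \frac{4}{31}$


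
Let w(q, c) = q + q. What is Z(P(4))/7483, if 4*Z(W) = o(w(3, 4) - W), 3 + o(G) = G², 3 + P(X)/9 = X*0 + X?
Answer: 3/14966 ≈ 0.00020045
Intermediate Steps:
w(q, c) = 2*q
P(X) = -27 + 9*X (P(X) = -27 + 9*(X*0 + X) = -27 + 9*(0 + X) = -27 + 9*X)
o(G) = -3 + G²
Z(W) = -¾ + (6 - W)²/4 (Z(W) = (-3 + (2*3 - W)²)/4 = (-3 + (6 - W)²)/4 = -¾ + (6 - W)²/4)
Z(P(4))/7483 = (-¾ + (-6 + (-27 + 9*4))²/4)/7483 = (-¾ + (-6 + (-27 + 36))²/4)*(1/7483) = (-¾ + (-6 + 9)²/4)*(1/7483) = (-¾ + (¼)*3²)*(1/7483) = (-¾ + (¼)*9)*(1/7483) = (-¾ + 9/4)*(1/7483) = (3/2)*(1/7483) = 3/14966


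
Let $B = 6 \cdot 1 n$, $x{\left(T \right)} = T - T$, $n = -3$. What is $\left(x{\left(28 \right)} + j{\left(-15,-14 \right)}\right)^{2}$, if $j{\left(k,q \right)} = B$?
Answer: $324$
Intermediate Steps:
$x{\left(T \right)} = 0$
$B = -18$ ($B = 6 \cdot 1 \left(-3\right) = 6 \left(-3\right) = -18$)
$j{\left(k,q \right)} = -18$
$\left(x{\left(28 \right)} + j{\left(-15,-14 \right)}\right)^{2} = \left(0 - 18\right)^{2} = \left(-18\right)^{2} = 324$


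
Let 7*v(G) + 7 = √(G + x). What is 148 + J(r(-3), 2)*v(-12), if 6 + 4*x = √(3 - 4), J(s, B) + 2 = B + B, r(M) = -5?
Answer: 146 + √(-54 + I)/7 ≈ 146.01 + 1.0498*I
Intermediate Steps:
J(s, B) = -2 + 2*B (J(s, B) = -2 + (B + B) = -2 + 2*B)
x = -3/2 + I/4 (x = -3/2 + √(3 - 4)/4 = -3/2 + √(-1)/4 = -3/2 + I/4 ≈ -1.5 + 0.25*I)
v(G) = -1 + √(-3/2 + G + I/4)/7 (v(G) = -1 + √(G + (-3/2 + I/4))/7 = -1 + √(-3/2 + G + I/4)/7)
148 + J(r(-3), 2)*v(-12) = 148 + (-2 + 2*2)*(-1 + √(-6 + I + 4*(-12))/14) = 148 + (-2 + 4)*(-1 + √(-6 + I - 48)/14) = 148 + 2*(-1 + √(-54 + I)/14) = 148 + (-2 + √(-54 + I)/7) = 146 + √(-54 + I)/7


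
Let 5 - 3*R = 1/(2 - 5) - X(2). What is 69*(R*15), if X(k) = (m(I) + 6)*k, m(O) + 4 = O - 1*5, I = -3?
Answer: -2300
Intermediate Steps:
m(O) = -9 + O (m(O) = -4 + (O - 1*5) = -4 + (O - 5) = -4 + (-5 + O) = -9 + O)
X(k) = -6*k (X(k) = ((-9 - 3) + 6)*k = (-12 + 6)*k = -6*k)
R = -20/9 (R = 5/3 - (1/(2 - 5) - (-6)*2)/3 = 5/3 - (1/(-3) - 1*(-12))/3 = 5/3 - (-1/3 + 12)/3 = 5/3 - 1/3*35/3 = 5/3 - 35/9 = -20/9 ≈ -2.2222)
69*(R*15) = 69*(-20/9*15) = 69*(-100/3) = -2300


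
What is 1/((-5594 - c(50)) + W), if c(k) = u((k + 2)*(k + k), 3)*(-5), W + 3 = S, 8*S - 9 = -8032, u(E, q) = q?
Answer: -8/52679 ≈ -0.00015186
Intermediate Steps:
S = -8023/8 (S = 9/8 + (⅛)*(-8032) = 9/8 - 1004 = -8023/8 ≈ -1002.9)
W = -8047/8 (W = -3 - 8023/8 = -8047/8 ≈ -1005.9)
c(k) = -15 (c(k) = 3*(-5) = -15)
1/((-5594 - c(50)) + W) = 1/((-5594 - 1*(-15)) - 8047/8) = 1/((-5594 + 15) - 8047/8) = 1/(-5579 - 8047/8) = 1/(-52679/8) = -8/52679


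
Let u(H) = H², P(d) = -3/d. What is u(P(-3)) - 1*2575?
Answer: -2574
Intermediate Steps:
u(P(-3)) - 1*2575 = (-3/(-3))² - 1*2575 = (-3*(-⅓))² - 2575 = 1² - 2575 = 1 - 2575 = -2574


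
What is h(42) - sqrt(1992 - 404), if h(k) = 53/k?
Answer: 53/42 - 2*sqrt(397) ≈ -38.588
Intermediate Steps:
h(42) - sqrt(1992 - 404) = 53/42 - sqrt(1992 - 404) = 53*(1/42) - sqrt(1588) = 53/42 - 2*sqrt(397)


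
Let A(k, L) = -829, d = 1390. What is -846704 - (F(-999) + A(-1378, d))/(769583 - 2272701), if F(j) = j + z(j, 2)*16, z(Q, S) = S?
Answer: -636348012434/751559 ≈ -8.4670e+5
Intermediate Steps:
F(j) = 32 + j (F(j) = j + 2*16 = j + 32 = 32 + j)
-846704 - (F(-999) + A(-1378, d))/(769583 - 2272701) = -846704 - ((32 - 999) - 829)/(769583 - 2272701) = -846704 - (-967 - 829)/(-1503118) = -846704 - (-1796)*(-1)/1503118 = -846704 - 1*898/751559 = -846704 - 898/751559 = -636348012434/751559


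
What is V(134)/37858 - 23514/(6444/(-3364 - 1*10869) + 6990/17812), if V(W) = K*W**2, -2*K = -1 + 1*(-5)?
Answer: 18806745852987758/48243263347 ≈ 3.8983e+5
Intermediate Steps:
K = 3 (K = -(-1 + 1*(-5))/2 = -(-1 - 5)/2 = -1/2*(-6) = 3)
V(W) = 3*W**2
V(134)/37858 - 23514/(6444/(-3364 - 1*10869) + 6990/17812) = (3*134**2)/37858 - 23514/(6444/(-3364 - 1*10869) + 6990/17812) = (3*17956)*(1/37858) - 23514/(6444/(-3364 - 10869) + 6990*(1/17812)) = 53868*(1/37858) - 23514/(6444/(-14233) + 3495/8906) = 26934/18929 - 23514/(6444*(-1/14233) + 3495/8906) = 26934/18929 - 23514/(-6444/14233 + 3495/8906) = 26934/18929 - 23514/(-7645929/126759098) = 26934/18929 - 23514*(-126759098/7645929) = 26934/18929 + 993537810124/2548643 = 18806745852987758/48243263347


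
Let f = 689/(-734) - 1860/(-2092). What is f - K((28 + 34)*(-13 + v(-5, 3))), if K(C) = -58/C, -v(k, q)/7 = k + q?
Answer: 10542431/11900342 ≈ 0.88589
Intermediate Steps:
v(k, q) = -7*k - 7*q (v(k, q) = -7*(k + q) = -7*k - 7*q)
f = -19037/383882 (f = 689*(-1/734) - 1860*(-1/2092) = -689/734 + 465/523 = -19037/383882 ≈ -0.049591)
f - K((28 + 34)*(-13 + v(-5, 3))) = -19037/383882 - (-58)/((28 + 34)*(-13 + (-7*(-5) - 7*3))) = -19037/383882 - (-58)/(62*(-13 + (35 - 21))) = -19037/383882 - (-58)/(62*(-13 + 14)) = -19037/383882 - (-58)/(62*1) = -19037/383882 - (-58)/62 = -19037/383882 - 1*(-29/31) = -19037/383882 + 29/31 = 10542431/11900342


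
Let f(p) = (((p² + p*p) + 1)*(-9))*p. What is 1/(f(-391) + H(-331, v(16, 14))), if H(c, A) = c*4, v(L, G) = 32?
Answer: 1/1075978673 ≈ 9.2939e-10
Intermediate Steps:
f(p) = p*(-9 - 18*p²) (f(p) = (((p² + p²) + 1)*(-9))*p = ((2*p² + 1)*(-9))*p = ((1 + 2*p²)*(-9))*p = (-9 - 18*p²)*p = p*(-9 - 18*p²))
H(c, A) = 4*c
1/(f(-391) + H(-331, v(16, 14))) = 1/((-18*(-391)³ - 9*(-391)) + 4*(-331)) = 1/((-18*(-59776471) + 3519) - 1324) = 1/((1075976478 + 3519) - 1324) = 1/(1075979997 - 1324) = 1/1075978673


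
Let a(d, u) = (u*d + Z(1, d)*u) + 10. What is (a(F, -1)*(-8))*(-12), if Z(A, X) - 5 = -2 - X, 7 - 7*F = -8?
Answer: 672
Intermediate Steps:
F = 15/7 (F = 1 - 1/7*(-8) = 1 + 8/7 = 15/7 ≈ 2.1429)
Z(A, X) = 3 - X (Z(A, X) = 5 + (-2 - X) = 3 - X)
a(d, u) = 10 + d*u + u*(3 - d) (a(d, u) = (u*d + (3 - d)*u) + 10 = (d*u + u*(3 - d)) + 10 = 10 + d*u + u*(3 - d))
(a(F, -1)*(-8))*(-12) = ((10 + 3*(-1))*(-8))*(-12) = ((10 - 3)*(-8))*(-12) = (7*(-8))*(-12) = -56*(-12) = 672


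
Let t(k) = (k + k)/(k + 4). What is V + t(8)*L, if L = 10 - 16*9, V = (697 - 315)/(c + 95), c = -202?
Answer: -58498/321 ≈ -182.24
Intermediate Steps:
V = -382/107 (V = (697 - 315)/(-202 + 95) = 382/(-107) = 382*(-1/107) = -382/107 ≈ -3.5701)
t(k) = 2*k/(4 + k) (t(k) = (2*k)/(4 + k) = 2*k/(4 + k))
L = -134 (L = 10 - 144 = -134)
V + t(8)*L = -382/107 + (2*8/(4 + 8))*(-134) = -382/107 + (2*8/12)*(-134) = -382/107 + (2*8*(1/12))*(-134) = -382/107 + (4/3)*(-134) = -382/107 - 536/3 = -58498/321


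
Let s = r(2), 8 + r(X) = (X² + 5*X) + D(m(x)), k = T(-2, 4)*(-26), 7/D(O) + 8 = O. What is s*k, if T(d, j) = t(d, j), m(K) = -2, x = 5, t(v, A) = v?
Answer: 1378/5 ≈ 275.60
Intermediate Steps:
T(d, j) = d
D(O) = 7/(-8 + O)
k = 52 (k = -2*(-26) = 52)
r(X) = -87/10 + X² + 5*X (r(X) = -8 + ((X² + 5*X) + 7/(-8 - 2)) = -8 + ((X² + 5*X) + 7/(-10)) = -8 + ((X² + 5*X) + 7*(-⅒)) = -8 + ((X² + 5*X) - 7/10) = -8 + (-7/10 + X² + 5*X) = -87/10 + X² + 5*X)
s = 53/10 (s = -87/10 + 2² + 5*2 = -87/10 + 4 + 10 = 53/10 ≈ 5.3000)
s*k = (53/10)*52 = 1378/5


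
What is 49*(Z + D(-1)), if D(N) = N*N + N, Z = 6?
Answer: 294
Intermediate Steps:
D(N) = N + N**2 (D(N) = N**2 + N = N + N**2)
49*(Z + D(-1)) = 49*(6 - (1 - 1)) = 49*(6 - 1*0) = 49*(6 + 0) = 49*6 = 294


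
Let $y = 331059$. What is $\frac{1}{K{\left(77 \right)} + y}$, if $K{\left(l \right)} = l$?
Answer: $\frac{1}{331136} \approx 3.0199 \cdot 10^{-6}$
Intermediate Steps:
$\frac{1}{K{\left(77 \right)} + y} = \frac{1}{77 + 331059} = \frac{1}{331136}$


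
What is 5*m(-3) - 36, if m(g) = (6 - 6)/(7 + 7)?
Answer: -36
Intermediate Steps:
m(g) = 0 (m(g) = 0/14 = 0*(1/14) = 0)
5*m(-3) - 36 = 5*0 - 36 = 0 - 36 = -36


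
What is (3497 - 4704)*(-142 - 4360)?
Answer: 5433914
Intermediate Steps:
(3497 - 4704)*(-142 - 4360) = -1207*(-4502) = 5433914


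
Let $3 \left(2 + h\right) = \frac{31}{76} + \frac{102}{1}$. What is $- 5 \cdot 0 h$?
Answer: $0$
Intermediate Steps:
$h = \frac{7327}{228}$ ($h = -2 + \frac{\frac{31}{76} + \frac{102}{1}}{3} = -2 + \frac{31 \cdot \frac{1}{76} + 102 \cdot 1}{3} = -2 + \frac{\frac{31}{76} + 102}{3} = -2 + \frac{1}{3} \cdot \frac{7783}{76} = -2 + \frac{7783}{228} = \frac{7327}{228} \approx 32.136$)
$- 5 \cdot 0 h = - \frac{5 \cdot 0 \cdot 7327}{228} = - \frac{0 \cdot 7327}{228} = \left(-1\right) 0 = 0$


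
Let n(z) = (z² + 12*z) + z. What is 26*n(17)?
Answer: 13260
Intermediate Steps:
n(z) = z² + 13*z
26*n(17) = 26*(17*(13 + 17)) = 26*(17*30) = 26*510 = 13260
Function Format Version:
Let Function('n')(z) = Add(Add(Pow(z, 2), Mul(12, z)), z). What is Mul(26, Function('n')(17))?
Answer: 13260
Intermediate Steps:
Function('n')(z) = Add(Pow(z, 2), Mul(13, z))
Mul(26, Function('n')(17)) = Mul(26, Mul(17, Add(13, 17))) = Mul(26, Mul(17, 30)) = Mul(26, 510) = 13260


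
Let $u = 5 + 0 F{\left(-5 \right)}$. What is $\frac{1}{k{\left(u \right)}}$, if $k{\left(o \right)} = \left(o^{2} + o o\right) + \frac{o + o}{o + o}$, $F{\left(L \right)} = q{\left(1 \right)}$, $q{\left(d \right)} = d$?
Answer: $\frac{1}{51} \approx 0.019608$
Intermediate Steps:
$F{\left(L \right)} = 1$
$u = 5$ ($u = 5 + 0 \cdot 1 = 5 + 0 = 5$)
$k{\left(o \right)} = 1 + 2 o^{2}$ ($k{\left(o \right)} = \left(o^{2} + o^{2}\right) + \frac{2 o}{2 o} = 2 o^{2} + 2 o \frac{1}{2 o} = 2 o^{2} + 1 = 1 + 2 o^{2}$)
$\frac{1}{k{\left(u \right)}} = \frac{1}{1 + 2 \cdot 5^{2}} = \frac{1}{1 + 2 \cdot 25} = \frac{1}{1 + 50} = \frac{1}{51}$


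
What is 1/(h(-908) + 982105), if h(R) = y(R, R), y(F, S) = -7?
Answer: 1/982098 ≈ 1.0182e-6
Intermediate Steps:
h(R) = -7
1/(h(-908) + 982105) = 1/(-7 + 982105) = 1/982098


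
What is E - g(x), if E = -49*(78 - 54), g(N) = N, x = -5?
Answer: -1171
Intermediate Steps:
E = -1176 (E = -49*24 = -1176)
E - g(x) = -1176 - 1*(-5) = -1176 + 5 = -1171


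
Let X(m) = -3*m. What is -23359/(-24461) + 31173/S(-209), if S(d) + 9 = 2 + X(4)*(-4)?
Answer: 763480472/1002901 ≈ 761.27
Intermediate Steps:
S(d) = 41 (S(d) = -9 + (2 - 3*4*(-4)) = -9 + (2 - 12*(-4)) = -9 + (2 + 48) = -9 + 50 = 41)
-23359/(-24461) + 31173/S(-209) = -23359/(-24461) + 31173/41 = -23359*(-1/24461) + 31173*(1/41) = 23359/24461 + 31173/41 = 763480472/1002901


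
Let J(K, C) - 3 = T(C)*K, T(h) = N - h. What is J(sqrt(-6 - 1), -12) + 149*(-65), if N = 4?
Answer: -9682 + 16*I*sqrt(7) ≈ -9682.0 + 42.332*I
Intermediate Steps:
T(h) = 4 - h
J(K, C) = 3 + K*(4 - C) (J(K, C) = 3 + (4 - C)*K = 3 + K*(4 - C))
J(sqrt(-6 - 1), -12) + 149*(-65) = (3 - sqrt(-6 - 1)*(-4 - 12)) + 149*(-65) = (3 - 1*sqrt(-7)*(-16)) - 9685 = (3 - 1*I*sqrt(7)*(-16)) - 9685 = (3 + 16*I*sqrt(7)) - 9685 = -9682 + 16*I*sqrt(7)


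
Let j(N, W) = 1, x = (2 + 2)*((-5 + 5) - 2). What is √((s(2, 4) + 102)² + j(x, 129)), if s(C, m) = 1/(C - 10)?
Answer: √664289/8 ≈ 101.88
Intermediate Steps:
x = -8 (x = 4*(0 - 2) = 4*(-2) = -8)
s(C, m) = 1/(-10 + C)
√((s(2, 4) + 102)² + j(x, 129)) = √((1/(-10 + 2) + 102)² + 1) = √((1/(-8) + 102)² + 1) = √((-⅛ + 102)² + 1) = √((815/8)² + 1) = √(664225/64 + 1) = √(664289/64) = √664289/8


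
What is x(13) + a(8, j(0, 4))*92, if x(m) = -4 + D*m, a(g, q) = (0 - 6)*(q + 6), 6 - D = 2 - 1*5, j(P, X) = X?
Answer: -5407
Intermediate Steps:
D = 9 (D = 6 - (2 - 1*5) = 6 - (2 - 5) = 6 - 1*(-3) = 6 + 3 = 9)
a(g, q) = -36 - 6*q (a(g, q) = -6*(6 + q) = -36 - 6*q)
x(m) = -4 + 9*m
x(13) + a(8, j(0, 4))*92 = (-4 + 9*13) + (-36 - 6*4)*92 = (-4 + 117) + (-36 - 24)*92 = 113 - 60*92 = 113 - 5520 = -5407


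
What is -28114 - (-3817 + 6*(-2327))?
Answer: -10335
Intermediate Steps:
-28114 - (-3817 + 6*(-2327)) = -28114 - (-3817 - 13962) = -28114 - 1*(-17779) = -28114 + 17779 = -10335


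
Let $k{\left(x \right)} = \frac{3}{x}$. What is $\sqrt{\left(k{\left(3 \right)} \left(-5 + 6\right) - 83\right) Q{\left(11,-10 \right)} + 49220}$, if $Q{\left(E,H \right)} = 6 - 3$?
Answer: $\sqrt{48974} \approx 221.3$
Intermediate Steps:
$Q{\left(E,H \right)} = 3$
$\sqrt{\left(k{\left(3 \right)} \left(-5 + 6\right) - 83\right) Q{\left(11,-10 \right)} + 49220} = \sqrt{\left(\frac{3}{3} \left(-5 + 6\right) - 83\right) 3 + 49220} = \sqrt{\left(3 \cdot \frac{1}{3} \cdot 1 - 83\right) 3 + 49220} = \sqrt{\left(1 \cdot 1 - 83\right) 3 + 49220} = \sqrt{\left(1 - 83\right) 3 + 49220} = \sqrt{\left(-82\right) 3 + 49220} = \sqrt{-246 + 49220} = \sqrt{48974}$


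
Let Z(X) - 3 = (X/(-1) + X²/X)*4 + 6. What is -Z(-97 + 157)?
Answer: -9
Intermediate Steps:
Z(X) = 9 (Z(X) = 3 + ((X/(-1) + X²/X)*4 + 6) = 3 + ((X*(-1) + X)*4 + 6) = 3 + ((-X + X)*4 + 6) = 3 + (0*4 + 6) = 3 + (0 + 6) = 3 + 6 = 9)
-Z(-97 + 157) = -1*9 = -9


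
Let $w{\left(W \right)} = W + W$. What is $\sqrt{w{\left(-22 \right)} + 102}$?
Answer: $\sqrt{58} \approx 7.6158$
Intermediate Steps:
$w{\left(W \right)} = 2 W$
$\sqrt{w{\left(-22 \right)} + 102} = \sqrt{2 \left(-22\right) + 102} = \sqrt{-44 + 102} = \sqrt{58}$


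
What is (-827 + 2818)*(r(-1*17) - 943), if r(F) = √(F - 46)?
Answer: -1877513 + 5973*I*√7 ≈ -1.8775e+6 + 15803.0*I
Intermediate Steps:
r(F) = √(-46 + F)
(-827 + 2818)*(r(-1*17) - 943) = (-827 + 2818)*(√(-46 - 1*17) - 943) = 1991*(√(-46 - 17) - 943) = 1991*(√(-63) - 943) = 1991*(3*I*√7 - 943) = 1991*(-943 + 3*I*√7) = -1877513 + 5973*I*√7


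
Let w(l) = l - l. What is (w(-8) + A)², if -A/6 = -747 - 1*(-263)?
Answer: 8433216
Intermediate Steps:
w(l) = 0
A = 2904 (A = -6*(-747 - 1*(-263)) = -6*(-747 + 263) = -6*(-484) = 2904)
(w(-8) + A)² = (0 + 2904)² = 2904² = 8433216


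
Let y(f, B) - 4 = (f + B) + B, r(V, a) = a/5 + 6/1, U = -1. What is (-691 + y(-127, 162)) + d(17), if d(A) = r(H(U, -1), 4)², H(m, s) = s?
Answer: -11094/25 ≈ -443.76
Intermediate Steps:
r(V, a) = 6 + a/5 (r(V, a) = a*(⅕) + 6*1 = a/5 + 6 = 6 + a/5)
d(A) = 1156/25 (d(A) = (6 + (⅕)*4)² = (6 + ⅘)² = (34/5)² = 1156/25)
y(f, B) = 4 + f + 2*B (y(f, B) = 4 + ((f + B) + B) = 4 + ((B + f) + B) = 4 + (f + 2*B) = 4 + f + 2*B)
(-691 + y(-127, 162)) + d(17) = (-691 + (4 - 127 + 2*162)) + 1156/25 = (-691 + (4 - 127 + 324)) + 1156/25 = (-691 + 201) + 1156/25 = -490 + 1156/25 = -11094/25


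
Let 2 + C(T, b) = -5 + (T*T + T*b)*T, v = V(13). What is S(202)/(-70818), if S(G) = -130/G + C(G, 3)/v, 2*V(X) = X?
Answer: -1689691381/92984034 ≈ -18.172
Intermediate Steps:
V(X) = X/2
v = 13/2 (v = (½)*13 = 13/2 ≈ 6.5000)
C(T, b) = -7 + T*(T² + T*b) (C(T, b) = -2 + (-5 + (T*T + T*b)*T) = -2 + (-5 + (T² + T*b)*T) = -2 + (-5 + T*(T² + T*b)) = -7 + T*(T² + T*b))
S(G) = -14/13 - 130/G + 2*G³/13 + 6*G²/13 (S(G) = -130/G + (-7 + G³ + 3*G²)/(13/2) = -130/G + (-7 + G³ + 3*G²)*(2/13) = -130/G + (-14/13 + 2*G³/13 + 6*G²/13) = -14/13 - 130/G + 2*G³/13 + 6*G²/13)
S(202)/(-70818) = ((2/13)*(-845 + 202*(-7 + 202³ + 3*202²))/202)/(-70818) = ((2/13)*(1/202)*(-845 + 202*(-7 + 8242408 + 3*40804)))*(-1/70818) = ((2/13)*(1/202)*(-845 + 202*(-7 + 8242408 + 122412)))*(-1/70818) = ((2/13)*(1/202)*(-845 + 202*8364813))*(-1/70818) = ((2/13)*(1/202)*(-845 + 1689692226))*(-1/70818) = ((2/13)*(1/202)*1689691381)*(-1/70818) = (1689691381/1313)*(-1/70818) = -1689691381/92984034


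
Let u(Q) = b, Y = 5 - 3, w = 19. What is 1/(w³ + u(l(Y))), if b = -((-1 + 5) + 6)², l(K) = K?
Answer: 1/6759 ≈ 0.00014795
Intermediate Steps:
Y = 2
b = -100 (b = -(4 + 6)² = -1*10² = -1*100 = -100)
u(Q) = -100
1/(w³ + u(l(Y))) = 1/(19³ - 100) = 1/(6859 - 100) = 1/6759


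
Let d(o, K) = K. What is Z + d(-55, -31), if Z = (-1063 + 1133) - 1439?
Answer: -1400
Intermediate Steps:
Z = -1369 (Z = 70 - 1439 = -1369)
Z + d(-55, -31) = -1369 - 31 = -1400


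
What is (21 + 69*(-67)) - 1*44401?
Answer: -49003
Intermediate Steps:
(21 + 69*(-67)) - 1*44401 = (21 - 4623) - 44401 = -4602 - 44401 = -49003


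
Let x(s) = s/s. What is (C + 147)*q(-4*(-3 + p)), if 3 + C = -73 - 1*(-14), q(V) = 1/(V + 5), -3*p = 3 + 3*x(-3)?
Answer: 17/5 ≈ 3.4000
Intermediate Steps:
x(s) = 1
p = -2 (p = -(3 + 3*1)/3 = -(3 + 3)/3 = -⅓*6 = -2)
q(V) = 1/(5 + V)
C = -62 (C = -3 + (-73 - 1*(-14)) = -3 + (-73 + 14) = -3 - 59 = -62)
(C + 147)*q(-4*(-3 + p)) = (-62 + 147)/(5 - 4*(-3 - 2)) = 85/(5 - 4*(-5)) = 85/(5 + 20) = 85/25 = 85*(1/25) = 17/5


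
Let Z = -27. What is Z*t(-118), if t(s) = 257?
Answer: -6939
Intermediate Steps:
Z*t(-118) = -27*257 = -6939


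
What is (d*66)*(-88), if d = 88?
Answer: -511104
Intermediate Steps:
(d*66)*(-88) = (88*66)*(-88) = 5808*(-88) = -511104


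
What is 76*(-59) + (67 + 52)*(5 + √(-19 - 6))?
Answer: -3889 + 595*I ≈ -3889.0 + 595.0*I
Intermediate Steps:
76*(-59) + (67 + 52)*(5 + √(-19 - 6)) = -4484 + 119*(5 + √(-25)) = -4484 + 119*(5 + 5*I) = -4484 + (595 + 595*I) = -3889 + 595*I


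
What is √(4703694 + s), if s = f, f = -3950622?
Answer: 4*√47067 ≈ 867.80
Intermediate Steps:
s = -3950622
√(4703694 + s) = √(4703694 - 3950622) = √753072 = 4*√47067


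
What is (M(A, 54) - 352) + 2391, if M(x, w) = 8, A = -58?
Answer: 2047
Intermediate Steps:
(M(A, 54) - 352) + 2391 = (8 - 352) + 2391 = -344 + 2391 = 2047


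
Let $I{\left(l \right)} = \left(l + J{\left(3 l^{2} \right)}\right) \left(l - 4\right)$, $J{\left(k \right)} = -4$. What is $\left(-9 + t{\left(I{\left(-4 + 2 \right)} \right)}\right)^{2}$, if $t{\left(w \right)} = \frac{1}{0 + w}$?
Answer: $\frac{104329}{1296} \approx 80.501$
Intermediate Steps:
$I{\left(l \right)} = \left(-4 + l\right)^{2}$ ($I{\left(l \right)} = \left(l - 4\right) \left(l - 4\right) = \left(-4 + l\right) \left(-4 + l\right) = \left(-4 + l\right)^{2}$)
$t{\left(w \right)} = \frac{1}{w}$
$\left(-9 + t{\left(I{\left(-4 + 2 \right)} \right)}\right)^{2} = \left(-9 + \frac{1}{16 + \left(-4 + 2\right)^{2} - 8 \left(-4 + 2\right)}\right)^{2} = \left(-9 + \frac{1}{16 + \left(-2\right)^{2} - -16}\right)^{2} = \left(-9 + \frac{1}{16 + 4 + 16}\right)^{2} = \left(-9 + \frac{1}{36}\right)^{2} = \left(- \frac{323}{36}\right)^{2} = \frac{104329}{1296}$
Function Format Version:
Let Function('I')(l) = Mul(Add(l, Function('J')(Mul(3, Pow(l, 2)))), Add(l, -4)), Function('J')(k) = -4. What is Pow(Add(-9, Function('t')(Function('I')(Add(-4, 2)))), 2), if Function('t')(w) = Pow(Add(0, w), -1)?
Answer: Rational(104329, 1296) ≈ 80.501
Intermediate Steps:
Function('I')(l) = Pow(Add(-4, l), 2) (Function('I')(l) = Mul(Add(l, -4), Add(l, -4)) = Mul(Add(-4, l), Add(-4, l)) = Pow(Add(-4, l), 2))
Function('t')(w) = Pow(w, -1)
Pow(Add(-9, Function('t')(Function('I')(Add(-4, 2)))), 2) = Pow(Add(-9, Pow(Add(16, Pow(Add(-4, 2), 2), Mul(-8, Add(-4, 2))), -1)), 2) = Pow(Add(-9, Pow(Add(16, Pow(-2, 2), Mul(-8, -2)), -1)), 2) = Pow(Add(-9, Pow(Add(16, 4, 16), -1)), 2) = Pow(Add(-9, Pow(36, -1)), 2) = Pow(Add(-9, Rational(1, 36)), 2) = Pow(Rational(-323, 36), 2) = Rational(104329, 1296)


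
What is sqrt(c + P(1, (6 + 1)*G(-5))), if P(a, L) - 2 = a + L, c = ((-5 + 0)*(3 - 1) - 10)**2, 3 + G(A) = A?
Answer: sqrt(347) ≈ 18.628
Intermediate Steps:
G(A) = -3 + A
c = 400 (c = (-5*2 - 10)**2 = (-10 - 10)**2 = (-20)**2 = 400)
P(a, L) = 2 + L + a (P(a, L) = 2 + (a + L) = 2 + (L + a) = 2 + L + a)
sqrt(c + P(1, (6 + 1)*G(-5))) = sqrt(400 + (2 + (6 + 1)*(-3 - 5) + 1)) = sqrt(400 + (2 + 7*(-8) + 1)) = sqrt(400 + (2 - 56 + 1)) = sqrt(400 - 53) = sqrt(347)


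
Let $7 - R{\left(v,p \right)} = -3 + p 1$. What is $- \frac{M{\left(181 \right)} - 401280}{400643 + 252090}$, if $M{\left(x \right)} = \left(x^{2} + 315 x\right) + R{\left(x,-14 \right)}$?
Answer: $\frac{311480}{652733} \approx 0.47719$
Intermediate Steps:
$R{\left(v,p \right)} = 10 - p$ ($R{\left(v,p \right)} = 7 - \left(-3 + p 1\right) = 7 - \left(-3 + p\right) = 10 - p$)
$M{\left(x \right)} = 24 + x^{2} + 315 x$ ($M{\left(x \right)} = \left(x^{2} + 315 x\right) + \left(10 - -14\right) = \left(x^{2} + 315 x\right) + \left(10 + 14\right) = \left(x^{2} + 315 x\right) + 24 = 24 + x^{2} + 315 x$)
$- \frac{M{\left(181 \right)} - 401280}{400643 + 252090} = - \frac{\left(24 + 181^{2} + 315 \cdot 181\right) - 401280}{400643 + 252090} = - \frac{\left(24 + 32761 + 57015\right) - 401280}{652733} = - \frac{89800 - 401280}{652733} = - \frac{-311480}{652733} = \left(-1\right) \left(- \frac{311480}{652733}\right) = \frac{311480}{652733}$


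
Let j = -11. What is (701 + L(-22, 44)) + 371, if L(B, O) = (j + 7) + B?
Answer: 1046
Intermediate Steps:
L(B, O) = -4 + B (L(B, O) = (-11 + 7) + B = -4 + B)
(701 + L(-22, 44)) + 371 = (701 + (-4 - 22)) + 371 = (701 - 26) + 371 = 675 + 371 = 1046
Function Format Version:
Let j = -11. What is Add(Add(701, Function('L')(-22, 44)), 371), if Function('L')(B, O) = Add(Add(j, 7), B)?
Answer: 1046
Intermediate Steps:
Function('L')(B, O) = Add(-4, B) (Function('L')(B, O) = Add(Add(-11, 7), B) = Add(-4, B))
Add(Add(701, Function('L')(-22, 44)), 371) = Add(Add(701, Add(-4, -22)), 371) = Add(Add(701, -26), 371) = Add(675, 371) = 1046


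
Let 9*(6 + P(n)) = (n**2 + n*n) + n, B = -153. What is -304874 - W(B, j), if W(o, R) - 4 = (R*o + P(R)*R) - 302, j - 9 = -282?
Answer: 4165162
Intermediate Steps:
j = -273 (j = 9 - 282 = -273)
P(n) = -6 + n/9 + 2*n**2/9 (P(n) = -6 + ((n**2 + n*n) + n)/9 = -6 + ((n**2 + n**2) + n)/9 = -6 + (2*n**2 + n)/9 = -6 + (n + 2*n**2)/9 = -6 + (n/9 + 2*n**2/9) = -6 + n/9 + 2*n**2/9)
W(o, R) = -298 + R*o + R*(-6 + R/9 + 2*R**2/9) (W(o, R) = 4 + ((R*o + (-6 + R/9 + 2*R**2/9)*R) - 302) = 4 + ((R*o + R*(-6 + R/9 + 2*R**2/9)) - 302) = 4 + (-302 + R*o + R*(-6 + R/9 + 2*R**2/9)) = -298 + R*o + R*(-6 + R/9 + 2*R**2/9))
-304874 - W(B, j) = -304874 - (-298 - 273*(-153) + (1/9)*(-273)*(-54 - 273 + 2*(-273)**2)) = -304874 - (-298 + 41769 + (1/9)*(-273)*(-54 - 273 + 2*74529)) = -304874 - (-298 + 41769 + (1/9)*(-273)*(-54 - 273 + 149058)) = -304874 - (-298 + 41769 + (1/9)*(-273)*148731) = -304874 - (-298 + 41769 - 4511507) = -304874 - 1*(-4470036) = -304874 + 4470036 = 4165162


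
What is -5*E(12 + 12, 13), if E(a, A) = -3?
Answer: 15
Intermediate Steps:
-5*E(12 + 12, 13) = -5*(-3) = 15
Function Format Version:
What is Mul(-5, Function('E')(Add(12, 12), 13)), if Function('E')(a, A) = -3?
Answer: 15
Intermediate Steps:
Mul(-5, Function('E')(Add(12, 12), 13)) = Mul(-5, -3) = 15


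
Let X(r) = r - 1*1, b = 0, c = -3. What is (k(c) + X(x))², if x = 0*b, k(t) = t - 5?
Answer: 81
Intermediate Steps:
k(t) = -5 + t
x = 0 (x = 0*0 = 0)
X(r) = -1 + r (X(r) = r - 1 = -1 + r)
(k(c) + X(x))² = ((-5 - 3) + (-1 + 0))² = (-8 - 1)² = (-9)² = 81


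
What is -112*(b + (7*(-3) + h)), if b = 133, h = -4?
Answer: -12096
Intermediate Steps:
-112*(b + (7*(-3) + h)) = -112*(133 + (7*(-3) - 4)) = -112*(133 + (-21 - 4)) = -112*(133 - 25) = -112*108 = -12096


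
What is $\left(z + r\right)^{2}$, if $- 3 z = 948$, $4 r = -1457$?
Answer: $\frac{7403841}{16} \approx 4.6274 \cdot 10^{5}$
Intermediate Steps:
$r = - \frac{1457}{4}$ ($r = \frac{1}{4} \left(-1457\right) = - \frac{1457}{4} \approx -364.25$)
$z = -316$ ($z = \left(- \frac{1}{3}\right) 948 = -316$)
$\left(z + r\right)^{2} = \left(-316 - \frac{1457}{4}\right)^{2} = \left(- \frac{2721}{4}\right)^{2} = \frac{7403841}{16}$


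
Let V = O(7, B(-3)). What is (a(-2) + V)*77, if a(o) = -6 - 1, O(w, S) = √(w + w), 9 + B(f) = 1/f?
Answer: -539 + 77*√14 ≈ -250.89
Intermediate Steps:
B(f) = -9 + 1/f
O(w, S) = √2*√w (O(w, S) = √(2*w) = √2*√w)
a(o) = -7
V = √14 (V = √2*√7 = √14 ≈ 3.7417)
(a(-2) + V)*77 = (-7 + √14)*77 = -539 + 77*√14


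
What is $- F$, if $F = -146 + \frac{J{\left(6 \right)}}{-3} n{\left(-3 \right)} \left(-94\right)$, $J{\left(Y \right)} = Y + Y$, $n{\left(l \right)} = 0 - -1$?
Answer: $-230$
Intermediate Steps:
$n{\left(l \right)} = 1$ ($n{\left(l \right)} = 0 + 1 = 1$)
$J{\left(Y \right)} = 2 Y$
$F = 230$ ($F = -146 + \frac{2 \cdot 6}{-3} \cdot 1 \left(-94\right) = -146 + 12 \left(- \frac{1}{3}\right) 1 \left(-94\right) = -146 + \left(-4\right) 1 \left(-94\right) = -146 - -376 = -146 + 376 = 230$)
$- F = \left(-1\right) 230 = -230$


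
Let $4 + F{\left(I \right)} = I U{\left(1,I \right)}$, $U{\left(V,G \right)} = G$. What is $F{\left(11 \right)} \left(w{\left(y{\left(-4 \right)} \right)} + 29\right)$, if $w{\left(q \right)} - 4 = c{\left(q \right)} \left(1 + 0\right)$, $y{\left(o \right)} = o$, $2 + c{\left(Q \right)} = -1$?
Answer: $3510$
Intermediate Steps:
$c{\left(Q \right)} = -3$ ($c{\left(Q \right)} = -2 - 1 = -3$)
$w{\left(q \right)} = 1$ ($w{\left(q \right)} = 4 - 3 \left(1 + 0\right) = 4 - 3 = 1$)
$F{\left(I \right)} = -4 + I^{2}$ ($F{\left(I \right)} = -4 + I I = -4 + I^{2}$)
$F{\left(11 \right)} \left(w{\left(y{\left(-4 \right)} \right)} + 29\right) = \left(-4 + 11^{2}\right) \left(1 + 29\right) = \left(-4 + 121\right) 30 = 117 \cdot 30 = 3510$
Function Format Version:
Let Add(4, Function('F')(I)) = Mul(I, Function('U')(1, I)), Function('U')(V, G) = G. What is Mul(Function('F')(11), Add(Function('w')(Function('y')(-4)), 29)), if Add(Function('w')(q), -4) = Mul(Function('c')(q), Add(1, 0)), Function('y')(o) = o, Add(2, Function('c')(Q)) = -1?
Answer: 3510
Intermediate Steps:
Function('c')(Q) = -3 (Function('c')(Q) = Add(-2, -1) = -3)
Function('w')(q) = 1 (Function('w')(q) = Add(4, Mul(-3, Add(1, 0))) = Add(4, Mul(-3, 1)) = Add(4, -3) = 1)
Function('F')(I) = Add(-4, Pow(I, 2)) (Function('F')(I) = Add(-4, Mul(I, I)) = Add(-4, Pow(I, 2)))
Mul(Function('F')(11), Add(Function('w')(Function('y')(-4)), 29)) = Mul(Add(-4, Pow(11, 2)), Add(1, 29)) = Mul(Add(-4, 121), 30) = Mul(117, 30) = 3510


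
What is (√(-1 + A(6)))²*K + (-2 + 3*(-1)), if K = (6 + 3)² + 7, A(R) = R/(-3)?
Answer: -269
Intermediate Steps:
A(R) = -R/3 (A(R) = R*(-⅓) = -R/3)
K = 88 (K = 9² + 7 = 81 + 7 = 88)
(√(-1 + A(6)))²*K + (-2 + 3*(-1)) = (√(-1 - ⅓*6))²*88 + (-2 + 3*(-1)) = (√(-1 - 2))²*88 + (-2 - 3) = (√(-3))²*88 - 5 = (I*√3)²*88 - 5 = -3*88 - 5 = -264 - 5 = -269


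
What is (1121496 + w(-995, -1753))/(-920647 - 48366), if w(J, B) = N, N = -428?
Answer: -1121068/969013 ≈ -1.1569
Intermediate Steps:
w(J, B) = -428
(1121496 + w(-995, -1753))/(-920647 - 48366) = (1121496 - 428)/(-920647 - 48366) = 1121068/(-969013) = 1121068*(-1/969013) = -1121068/969013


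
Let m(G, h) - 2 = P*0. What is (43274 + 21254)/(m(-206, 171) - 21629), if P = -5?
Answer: -64528/21627 ≈ -2.9837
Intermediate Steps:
m(G, h) = 2 (m(G, h) = 2 - 5*0 = 2 + 0 = 2)
(43274 + 21254)/(m(-206, 171) - 21629) = (43274 + 21254)/(2 - 21629) = 64528/(-21627) = 64528*(-1/21627) = -64528/21627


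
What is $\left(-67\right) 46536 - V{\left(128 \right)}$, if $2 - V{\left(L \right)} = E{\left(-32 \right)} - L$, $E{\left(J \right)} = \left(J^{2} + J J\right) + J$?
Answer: $-3116026$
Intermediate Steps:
$E{\left(J \right)} = J + 2 J^{2}$ ($E{\left(J \right)} = \left(J^{2} + J^{2}\right) + J = 2 J^{2} + J = J + 2 J^{2}$)
$V{\left(L \right)} = -2014 + L$ ($V{\left(L \right)} = 2 - \left(- 32 \left(1 + 2 \left(-32\right)\right) - L\right) = 2 - \left(- 32 \left(1 - 64\right) - L\right) = 2 - \left(\left(-32\right) \left(-63\right) - L\right) = 2 - \left(2016 - L\right) = 2 + \left(-2016 + L\right) = -2014 + L$)
$\left(-67\right) 46536 - V{\left(128 \right)} = \left(-67\right) 46536 - \left(-2014 + 128\right) = -3117912 - -1886 = -3117912 + 1886 = -3116026$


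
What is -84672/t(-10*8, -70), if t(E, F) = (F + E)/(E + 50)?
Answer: -84672/5 ≈ -16934.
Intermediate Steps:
t(E, F) = (E + F)/(50 + E)
-84672/t(-10*8, -70) = -84672*(50 - 10*8)/(-10*8 - 70) = -84672*(50 - 80)/(-80 - 70) = -84672/(-150/(-30)) = -84672/((-1/30*(-150))) = -84672/5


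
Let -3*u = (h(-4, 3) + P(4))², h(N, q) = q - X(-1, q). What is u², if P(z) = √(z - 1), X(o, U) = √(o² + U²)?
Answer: (3 + √3 - √10)⁴/9 ≈ 0.67469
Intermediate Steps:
X(o, U) = √(U² + o²)
h(N, q) = q - √(1 + q²) (h(N, q) = q - √(q² + (-1)²) = q - √(q² + 1) = q - √(1 + q²))
P(z) = √(-1 + z)
u = -(3 + √3 - √10)²/3 (u = -((3 - √(1 + 3²)) + √(-1 + 4))²/3 = -((3 - √(1 + 9)) + √3)²/3 = -((3 - √10) + √3)²/3 = -(3 + √3 - √10)²/3 ≈ -0.82140)
u² = (-(3 + √3 - √10)²/3)² = (3 + √3 - √10)⁴/9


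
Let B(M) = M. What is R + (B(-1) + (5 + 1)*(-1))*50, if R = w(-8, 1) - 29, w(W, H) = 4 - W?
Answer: -367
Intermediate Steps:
R = -17 (R = (4 - 1*(-8)) - 29 = (4 + 8) - 29 = 12 - 29 = -17)
R + (B(-1) + (5 + 1)*(-1))*50 = -17 + (-1 + (5 + 1)*(-1))*50 = -17 + (-1 + 6*(-1))*50 = -17 + (-1 - 6)*50 = -17 - 7*50 = -17 - 350 = -367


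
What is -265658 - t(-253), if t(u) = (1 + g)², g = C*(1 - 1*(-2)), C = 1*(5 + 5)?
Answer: -266619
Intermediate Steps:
C = 10 (C = 1*10 = 10)
g = 30 (g = 10*(1 - 1*(-2)) = 10*(1 + 2) = 10*3 = 30)
t(u) = 961 (t(u) = (1 + 30)² = 31² = 961)
-265658 - t(-253) = -265658 - 1*961 = -265658 - 961 = -266619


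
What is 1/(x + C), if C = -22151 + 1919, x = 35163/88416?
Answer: -9824/198755261 ≈ -4.9428e-5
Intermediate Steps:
x = 3907/9824 (x = 35163*(1/88416) = 3907/9824 ≈ 0.39770)
C = -20232
1/(x + C) = 1/(3907/9824 - 20232) = 1/(-198755261/9824) = -9824/198755261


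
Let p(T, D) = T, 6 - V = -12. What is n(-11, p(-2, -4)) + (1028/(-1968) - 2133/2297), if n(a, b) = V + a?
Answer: 6271103/1130124 ≈ 5.5490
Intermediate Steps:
V = 18 (V = 6 - 1*(-12) = 6 + 12 = 18)
n(a, b) = 18 + a
n(-11, p(-2, -4)) + (1028/(-1968) - 2133/2297) = (18 - 11) + (1028/(-1968) - 2133/2297) = 7 + (1028*(-1/1968) - 2133*1/2297) = 7 + (-257/492 - 2133/2297) = 7 - 1639765/1130124 = 6271103/1130124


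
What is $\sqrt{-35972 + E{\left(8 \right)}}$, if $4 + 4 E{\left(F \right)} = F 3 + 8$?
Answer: $i \sqrt{35965} \approx 189.64 i$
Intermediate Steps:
$E{\left(F \right)} = 1 + \frac{3 F}{4}$ ($E{\left(F \right)} = -1 + \frac{F 3 + 8}{4} = -1 + \frac{3 F + 8}{4} = -1 + \frac{8 + 3 F}{4} = -1 + \left(2 + \frac{3 F}{4}\right) = 1 + \frac{3 F}{4}$)
$\sqrt{-35972 + E{\left(8 \right)}} = \sqrt{-35972 + \left(1 + \frac{3}{4} \cdot 8\right)} = \sqrt{-35972 + \left(1 + 6\right)} = \sqrt{-35972 + 7} = \sqrt{-35965} = i \sqrt{35965}$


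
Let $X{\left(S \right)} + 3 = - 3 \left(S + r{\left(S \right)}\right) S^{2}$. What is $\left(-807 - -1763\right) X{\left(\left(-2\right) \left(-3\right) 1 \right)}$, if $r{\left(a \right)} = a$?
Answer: $-1241844$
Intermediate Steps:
$X{\left(S \right)} = -3 - 6 S^{3}$ ($X{\left(S \right)} = -3 + - 3 \left(S + S\right) S^{2} = -3 + - 3 \cdot 2 S S^{2} = -3 + - 6 S S^{2} = -3 - 6 S^{3}$)
$\left(-807 - -1763\right) X{\left(\left(-2\right) \left(-3\right) 1 \right)} = \left(-807 - -1763\right) \left(-3 - 6 \left(\left(-2\right) \left(-3\right) 1\right)^{3}\right) = \left(-807 + 1763\right) \left(-3 - 6 \left(6 \cdot 1\right)^{3}\right) = 956 \left(-3 - 6 \cdot 6^{3}\right) = 956 \left(-3 - 1296\right) = 956 \left(-1299\right) = -1241844$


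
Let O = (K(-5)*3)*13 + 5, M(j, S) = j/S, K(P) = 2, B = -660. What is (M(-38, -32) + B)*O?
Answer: -874903/16 ≈ -54681.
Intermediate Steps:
O = 83 (O = (2*3)*13 + 5 = 6*13 + 5 = 78 + 5 = 83)
(M(-38, -32) + B)*O = (-38/(-32) - 660)*83 = (-38*(-1/32) - 660)*83 = (19/16 - 660)*83 = -10541/16*83 = -874903/16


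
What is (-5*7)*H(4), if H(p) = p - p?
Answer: 0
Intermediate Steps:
H(p) = 0
(-5*7)*H(4) = -5*7*0 = -35*0 = 0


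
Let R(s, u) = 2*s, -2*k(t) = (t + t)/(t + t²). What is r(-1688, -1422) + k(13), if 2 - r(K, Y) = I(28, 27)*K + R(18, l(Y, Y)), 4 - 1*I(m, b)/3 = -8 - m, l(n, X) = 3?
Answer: 2835363/14 ≈ 2.0253e+5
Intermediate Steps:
I(m, b) = 36 + 3*m (I(m, b) = 12 - 3*(-8 - m) = 12 + (24 + 3*m) = 36 + 3*m)
k(t) = -t/(t + t²) (k(t) = -(t + t)/(2*(t + t²)) = -2*t/(2*(t + t²)) = -t/(t + t²))
r(K, Y) = -34 - 120*K (r(K, Y) = 2 - ((36 + 3*28)*K + 2*18) = 2 - ((36 + 84)*K + 36) = 2 - (120*K + 36) = 2 - (36 + 120*K) = 2 + (-36 - 120*K) = -34 - 120*K)
r(-1688, -1422) + k(13) = (-34 - 120*(-1688)) - 1/(1 + 13) = (-34 + 202560) - 1/14 = 202526 - 1*1/14 = 202526 - 1/14 = 2835363/14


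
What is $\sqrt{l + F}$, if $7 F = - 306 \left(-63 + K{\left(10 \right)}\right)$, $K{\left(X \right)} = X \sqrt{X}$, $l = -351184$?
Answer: $\frac{\sqrt{-17073070 - 21420 \sqrt{10}}}{7} \approx 591.45 i$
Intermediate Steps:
$K{\left(X \right)} = X^{\frac{3}{2}}$
$F = 2754 - \frac{3060 \sqrt{10}}{7}$ ($F = \frac{\left(-306\right) \left(-63 + 10^{\frac{3}{2}}\right)}{7} = \frac{\left(-306\right) \left(-63 + 10 \sqrt{10}\right)}{7} = \frac{19278 - 3060 \sqrt{10}}{7} = 2754 - \frac{3060 \sqrt{10}}{7} \approx 1371.6$)
$\sqrt{l + F} = \sqrt{-351184 + \left(2754 - \frac{3060 \sqrt{10}}{7}\right)} = \sqrt{-348430 - \frac{3060 \sqrt{10}}{7}}$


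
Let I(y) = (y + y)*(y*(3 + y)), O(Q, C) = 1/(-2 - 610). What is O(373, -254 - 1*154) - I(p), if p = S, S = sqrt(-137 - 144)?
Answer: 1031831/612 + 562*I*sqrt(281) ≈ 1686.0 + 9420.8*I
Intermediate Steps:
O(Q, C) = -1/612 (O(Q, C) = 1/(-612) = -1/612)
S = I*sqrt(281) (S = sqrt(-281) = I*sqrt(281) ≈ 16.763*I)
p = I*sqrt(281) ≈ 16.763*I
I(y) = 2*y**2*(3 + y) (I(y) = (2*y)*(y*(3 + y)) = 2*y**2*(3 + y))
O(373, -254 - 1*154) - I(p) = -1/612 - 2*(I*sqrt(281))**2*(3 + I*sqrt(281)) = -1/612 - 2*(-281)*(3 + I*sqrt(281)) = -1/612 - (-1686 - 562*I*sqrt(281)) = -1/612 + (1686 + 562*I*sqrt(281)) = 1031831/612 + 562*I*sqrt(281)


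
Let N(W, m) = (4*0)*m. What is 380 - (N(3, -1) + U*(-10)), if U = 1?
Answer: 390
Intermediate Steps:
N(W, m) = 0 (N(W, m) = 0*m = 0)
380 - (N(3, -1) + U*(-10)) = 380 - (0 + 1*(-10)) = 380 - (0 - 10) = 380 - 1*(-10) = 380 + 10 = 390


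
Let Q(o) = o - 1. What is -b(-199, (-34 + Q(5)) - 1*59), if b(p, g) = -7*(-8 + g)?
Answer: -679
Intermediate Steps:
Q(o) = -1 + o
b(p, g) = 56 - 7*g
-b(-199, (-34 + Q(5)) - 1*59) = -(56 - 7*((-34 + (-1 + 5)) - 1*59)) = -(56 - 7*((-34 + 4) - 59)) = -(56 - 7*(-30 - 59)) = -(56 - 7*(-89)) = -(56 + 623) = -1*679 = -679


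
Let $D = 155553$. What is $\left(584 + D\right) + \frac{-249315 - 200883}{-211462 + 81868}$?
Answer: $\frac{3372478096}{21599} \approx 1.5614 \cdot 10^{5}$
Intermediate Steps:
$\left(584 + D\right) + \frac{-249315 - 200883}{-211462 + 81868} = \left(584 + 155553\right) + \frac{-249315 - 200883}{-211462 + 81868} = 156137 - \frac{450198}{-129594} = 156137 - - \frac{75033}{21599} = 156137 + \frac{75033}{21599} = \frac{3372478096}{21599}$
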